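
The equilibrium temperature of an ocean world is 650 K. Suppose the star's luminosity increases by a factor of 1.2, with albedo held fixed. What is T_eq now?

T_eq ∝ L^(1/4) · d^(−1/2).
T′ = 650 × 1.2^(1/4) = 680 K.

T_eq ≈ 680 K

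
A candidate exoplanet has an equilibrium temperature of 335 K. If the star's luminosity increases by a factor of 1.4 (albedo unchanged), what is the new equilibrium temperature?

T_eq ∝ L^(1/4) · d^(−1/2).
T′ = 335 × 1.4^(1/4) = 364 K.

T_eq ≈ 364 K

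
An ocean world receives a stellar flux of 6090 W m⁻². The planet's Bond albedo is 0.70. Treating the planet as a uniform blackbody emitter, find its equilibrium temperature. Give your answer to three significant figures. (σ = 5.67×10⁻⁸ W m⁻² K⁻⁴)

Energy balance: absorbed = emitted ⇒ πR²·S(1−A) = 4πR²·σT_eq⁴, so T_eq⁴ = S(1−A)/(4σ).
T_eq = [6090 × 0.30 / (4 × 5.67×10⁻⁸)]^(1/4) = (8.06×10⁹)^(1/4) = 300 K.

T_eq ≈ 300 K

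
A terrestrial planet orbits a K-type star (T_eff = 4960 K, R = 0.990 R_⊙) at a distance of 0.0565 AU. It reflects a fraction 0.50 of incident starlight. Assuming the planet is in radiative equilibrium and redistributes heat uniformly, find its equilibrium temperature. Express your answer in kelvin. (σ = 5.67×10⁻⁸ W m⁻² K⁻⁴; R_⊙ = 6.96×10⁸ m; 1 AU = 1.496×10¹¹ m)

T_eq ≈ 842 K

R_⋆ = 0.990 × 6.96×10⁸ = 6.89×10⁸ m.
d = 0.0565 AU = 8.45×10⁹ m.
L = 4πR_⋆²σT_⋆⁴ = 4π(6.89×10⁸)² × 5.67×10⁻⁸ × (4960)⁴ = 2.05×10²⁶ W.
S = L/(4πd²) = 2.28×10⁵ W m⁻².
Energy balance: absorbed = emitted ⇒ πR²·S(1−A) = 4πR²·σT_eq⁴, so T_eq⁴ = S(1−A)/(4σ).
T_eq = [2.28×10⁵ × 0.50 / (4 × 5.67×10⁻⁸)]^(1/4) = (5.03×10¹¹)^(1/4) = 842 K.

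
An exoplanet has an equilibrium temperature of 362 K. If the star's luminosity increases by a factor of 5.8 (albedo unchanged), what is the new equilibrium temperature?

T_eq ≈ 562 K

T_eq ∝ L^(1/4) · d^(−1/2).
T′ = 362 × 5.8^(1/4) = 562 K.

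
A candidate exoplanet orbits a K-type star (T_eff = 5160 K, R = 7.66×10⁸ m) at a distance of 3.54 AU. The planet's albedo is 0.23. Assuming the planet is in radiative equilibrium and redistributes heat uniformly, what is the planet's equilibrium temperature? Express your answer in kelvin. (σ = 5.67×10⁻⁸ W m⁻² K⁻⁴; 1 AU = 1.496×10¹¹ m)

d = 3.54 AU = 5.30×10¹¹ m.
L = 4πR_⋆²σT_⋆⁴ = 4π(7.66×10⁸)² × 5.67×10⁻⁸ × (5160)⁴ = 2.96×10²⁶ W.
S = L/(4πd²) = 84.1 W m⁻².
Energy balance: absorbed = emitted ⇒ πR²·S(1−A) = 4πR²·σT_eq⁴, so T_eq⁴ = S(1−A)/(4σ).
T_eq = [84.1 × 0.77 / (4 × 5.67×10⁻⁸)]^(1/4) = (2.86×10⁸)^(1/4) = 130 K.

T_eq ≈ 130 K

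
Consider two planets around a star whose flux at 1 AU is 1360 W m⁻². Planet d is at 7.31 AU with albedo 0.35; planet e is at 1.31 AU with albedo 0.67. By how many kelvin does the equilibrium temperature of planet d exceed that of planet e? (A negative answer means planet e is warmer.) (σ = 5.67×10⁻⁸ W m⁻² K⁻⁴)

ΔT ≈ -91.9 K

T_eq = [S₀(1−A)/(4σd²)]^(1/4), so T ∝ (1−A)^(1/4) / √d.
T₁ = [1360×0.65/(4×5.67×10⁻⁸×7.31²)]^(1/4) = 92.42 K.
T₂ = [1360×0.33/(4×5.67×10⁻⁸×1.31²)]^(1/4) = 184.28 K.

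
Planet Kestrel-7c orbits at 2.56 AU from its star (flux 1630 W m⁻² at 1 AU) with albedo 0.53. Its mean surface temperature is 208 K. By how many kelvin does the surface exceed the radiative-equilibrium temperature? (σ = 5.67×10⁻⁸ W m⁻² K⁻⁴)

ΔT ≈ 57.3 K

S = 1630/2.56² = 248.7 W m⁻².
T_eq = [S(1−A)/(4σ)]^(1/4) = [248.7×0.47/(4×5.67×10⁻⁸)]^(1/4) = 150.7 K.
ΔT = T_surf − T_eq = 208 − 150.7.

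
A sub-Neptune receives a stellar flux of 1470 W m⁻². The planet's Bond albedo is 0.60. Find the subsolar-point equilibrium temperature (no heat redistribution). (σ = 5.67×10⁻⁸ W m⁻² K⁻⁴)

At the subsolar point the surface absorbs S(1−A) and emits σT⁴ per unit area — no factor of 4, since only the local patch is in balance.
T = [1470 × 0.40 / 5.67×10⁻⁸]^(1/4) = (1.04×10¹⁰)^(1/4) = 319 K.

T_ss ≈ 319 K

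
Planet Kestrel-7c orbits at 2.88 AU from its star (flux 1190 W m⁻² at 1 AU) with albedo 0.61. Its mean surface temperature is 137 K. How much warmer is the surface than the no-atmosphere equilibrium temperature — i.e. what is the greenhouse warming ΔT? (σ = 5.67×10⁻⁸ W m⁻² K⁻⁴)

ΔT ≈ 11.7 K

S = 1190/2.88² = 143.5 W m⁻².
T_eq = [S(1−A)/(4σ)]^(1/4) = [143.5×0.39/(4×5.67×10⁻⁸)]^(1/4) = 125.3 K.
ΔT = T_surf − T_eq = 137 − 125.3.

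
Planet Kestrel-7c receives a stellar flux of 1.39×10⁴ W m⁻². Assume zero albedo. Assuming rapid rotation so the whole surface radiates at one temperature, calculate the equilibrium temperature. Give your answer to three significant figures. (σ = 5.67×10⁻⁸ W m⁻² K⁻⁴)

Energy balance: absorbed = emitted ⇒ πR²·S(1−A) = 4πR²·σT_eq⁴, so T_eq⁴ = S(1−A)/(4σ).
T_eq = [1.39×10⁴ × 1.00 / (4 × 5.67×10⁻⁸)]^(1/4) = (6.13×10¹⁰)^(1/4) = 498 K.

T_eq ≈ 498 K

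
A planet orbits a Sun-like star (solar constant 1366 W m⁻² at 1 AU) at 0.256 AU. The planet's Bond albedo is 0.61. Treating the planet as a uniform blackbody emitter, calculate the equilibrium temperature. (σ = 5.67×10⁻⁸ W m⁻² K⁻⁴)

Flux at 0.256 AU: S = 1366/0.256² = 2.08×10⁴ W m⁻².
Energy balance: absorbed = emitted ⇒ πR²·S(1−A) = 4πR²·σT_eq⁴, so T_eq⁴ = S(1−A)/(4σ).
T_eq = [2.08×10⁴ × 0.39 / (4 × 5.67×10⁻⁸)]^(1/4) = (3.58×10¹⁰)^(1/4) = 435 K.

T_eq ≈ 435 K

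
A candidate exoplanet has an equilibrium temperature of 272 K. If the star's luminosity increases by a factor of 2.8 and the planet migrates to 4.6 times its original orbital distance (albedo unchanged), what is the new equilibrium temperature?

T_eq ∝ L^(1/4) · d^(−1/2).
T′ = 272 × 2.8^(1/4) / 4.6^(1/2) = 164 K.

T_eq ≈ 164 K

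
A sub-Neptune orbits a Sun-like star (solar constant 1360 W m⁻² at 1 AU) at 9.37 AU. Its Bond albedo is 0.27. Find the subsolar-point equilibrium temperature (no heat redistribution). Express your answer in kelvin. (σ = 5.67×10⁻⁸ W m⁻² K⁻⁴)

Flux at 9.37 AU: S = 1360/9.37² = 15.5 W m⁻².
At the subsolar point the surface absorbs S(1−A) and emits σT⁴ per unit area — no factor of 4, since only the local patch is in balance.
T = [15.5 × 0.73 / 5.67×10⁻⁸]^(1/4) = (1.99×10⁸)^(1/4) = 119 K.

T_ss ≈ 119 K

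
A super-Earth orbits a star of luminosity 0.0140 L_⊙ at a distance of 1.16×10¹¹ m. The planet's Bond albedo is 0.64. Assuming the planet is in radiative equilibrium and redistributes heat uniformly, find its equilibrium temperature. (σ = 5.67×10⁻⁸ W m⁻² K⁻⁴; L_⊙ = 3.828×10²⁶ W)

T_eq ≈ 84.2 K

L = 0.0140 × 3.828×10²⁶ = 5.36×10²⁴ W.
Flux: S = L/(4πd²) = 5.36×10²⁴/(4π×(1.16×10¹¹)²) = 31.7 W m⁻².
Energy balance: absorbed = emitted ⇒ πR²·S(1−A) = 4πR²·σT_eq⁴, so T_eq⁴ = S(1−A)/(4σ).
T_eq = [31.7 × 0.36 / (4 × 5.67×10⁻⁸)]^(1/4) = (5.03×10⁷)^(1/4) = 84.2 K.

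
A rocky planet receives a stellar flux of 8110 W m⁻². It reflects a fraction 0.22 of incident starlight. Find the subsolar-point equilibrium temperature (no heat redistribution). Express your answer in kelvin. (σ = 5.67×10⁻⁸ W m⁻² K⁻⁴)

At the subsolar point the surface absorbs S(1−A) and emits σT⁴ per unit area — no factor of 4, since only the local patch is in balance.
T = [8110 × 0.78 / 5.67×10⁻⁸]^(1/4) = (1.12×10¹¹)^(1/4) = 578 K.

T_ss ≈ 578 K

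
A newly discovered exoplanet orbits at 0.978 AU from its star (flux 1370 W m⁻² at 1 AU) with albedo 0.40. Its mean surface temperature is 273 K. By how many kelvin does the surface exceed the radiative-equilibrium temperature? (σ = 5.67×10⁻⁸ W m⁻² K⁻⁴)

ΔT ≈ 24.9 K

S = 1370/0.978² = 1432 W m⁻².
T_eq = [S(1−A)/(4σ)]^(1/4) = [1432×0.60/(4×5.67×10⁻⁸)]^(1/4) = 248.1 K.
ΔT = T_surf − T_eq = 273 − 248.1.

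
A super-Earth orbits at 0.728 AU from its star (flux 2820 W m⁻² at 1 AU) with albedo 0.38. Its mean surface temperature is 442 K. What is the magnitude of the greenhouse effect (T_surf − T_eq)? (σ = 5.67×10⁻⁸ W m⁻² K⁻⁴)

S = 2820/0.728² = 5321 W m⁻².
T_eq = [S(1−A)/(4σ)]^(1/4) = [5321×0.62/(4×5.67×10⁻⁸)]^(1/4) = 347.3 K.
ΔT = T_surf − T_eq = 442 − 347.3.

ΔT ≈ 94.7 K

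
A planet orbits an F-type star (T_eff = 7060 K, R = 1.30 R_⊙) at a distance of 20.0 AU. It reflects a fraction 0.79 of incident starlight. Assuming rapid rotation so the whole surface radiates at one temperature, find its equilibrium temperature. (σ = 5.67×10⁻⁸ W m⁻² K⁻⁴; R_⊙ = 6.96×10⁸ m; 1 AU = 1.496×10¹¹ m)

T_eq ≈ 58.8 K

R_⋆ = 1.30 × 6.96×10⁸ = 9.05×10⁸ m.
d = 20.0 AU = 2.99×10¹² m.
L = 4πR_⋆²σT_⋆⁴ = 4π(9.05×10⁸)² × 5.67×10⁻⁸ × (7060)⁴ = 1.45×10²⁷ W.
S = L/(4πd²) = 12.9 W m⁻².
Energy balance: absorbed = emitted ⇒ πR²·S(1−A) = 4πR²·σT_eq⁴, so T_eq⁴ = S(1−A)/(4σ).
T_eq = [12.9 × 0.21 / (4 × 5.67×10⁻⁸)]^(1/4) = (1.19×10⁷)^(1/4) = 58.8 K.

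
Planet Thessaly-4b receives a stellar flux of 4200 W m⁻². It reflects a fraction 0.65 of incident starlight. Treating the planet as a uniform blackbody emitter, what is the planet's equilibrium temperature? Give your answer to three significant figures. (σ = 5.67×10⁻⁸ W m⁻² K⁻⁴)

T_eq ≈ 284 K

Energy balance: absorbed = emitted ⇒ πR²·S(1−A) = 4πR²·σT_eq⁴, so T_eq⁴ = S(1−A)/(4σ).
T_eq = [4200 × 0.35 / (4 × 5.67×10⁻⁸)]^(1/4) = (6.48×10⁹)^(1/4) = 284 K.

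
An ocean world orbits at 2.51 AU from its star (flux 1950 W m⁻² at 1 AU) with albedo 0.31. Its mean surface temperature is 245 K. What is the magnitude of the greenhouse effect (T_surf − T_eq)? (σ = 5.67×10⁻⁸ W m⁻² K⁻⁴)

S = 1950/2.51² = 309.5 W m⁻².
T_eq = [S(1−A)/(4σ)]^(1/4) = [309.5×0.69/(4×5.67×10⁻⁸)]^(1/4) = 175.2 K.
ΔT = T_surf − T_eq = 245 − 175.2.

ΔT ≈ 69.8 K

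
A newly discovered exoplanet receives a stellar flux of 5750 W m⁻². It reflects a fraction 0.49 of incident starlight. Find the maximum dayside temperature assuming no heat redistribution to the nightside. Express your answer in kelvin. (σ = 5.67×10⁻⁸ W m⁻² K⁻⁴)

With no redistribution each surface element balances locally: S(1−A) = σT⁴.
T = [5750 × 0.51 / 5.67×10⁻⁸]^(1/4) = (5.17×10¹⁰)^(1/4) = 477 K.

T_ss ≈ 477 K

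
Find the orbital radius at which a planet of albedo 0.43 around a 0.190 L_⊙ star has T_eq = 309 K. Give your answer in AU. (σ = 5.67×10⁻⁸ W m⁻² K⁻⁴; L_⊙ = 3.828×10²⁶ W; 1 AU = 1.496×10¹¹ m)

d ≈ 0.267 AU

L = 0.190 × 3.828×10²⁶ = 7.27×10²⁵ W.
From T_eq⁴ = L(1−A)/(16πσd²): d = √[L(1−A)/(16πσT_eq⁴)].
d = √[7.27×10²⁵ × 0.57 / (16π × 5.67×10⁻⁸ × (309)⁴)] = 3.99×10¹⁰ m = 0.267 AU.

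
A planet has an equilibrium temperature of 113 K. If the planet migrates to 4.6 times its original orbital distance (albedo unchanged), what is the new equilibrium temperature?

T_eq ∝ L^(1/4) · d^(−1/2).
T′ = 113 / 4.6^(1/2) = 52.7 K.

T_eq ≈ 52.7 K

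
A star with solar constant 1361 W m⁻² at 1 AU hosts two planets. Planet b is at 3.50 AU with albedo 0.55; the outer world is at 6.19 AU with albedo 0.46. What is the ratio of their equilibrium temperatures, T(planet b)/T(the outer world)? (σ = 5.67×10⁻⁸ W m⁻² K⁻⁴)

T_eq = [S₀(1−A)/(4σd²)]^(1/4), so T ∝ (1−A)^(1/4) / √d.
T₁ = [1361×0.45/(4×5.67×10⁻⁸×3.50²)]^(1/4) = 121.85 K.
T₂ = [1361×0.54/(4×5.67×10⁻⁸×6.19²)]^(1/4) = 95.90 K.

T₁/T₂ ≈ 1.271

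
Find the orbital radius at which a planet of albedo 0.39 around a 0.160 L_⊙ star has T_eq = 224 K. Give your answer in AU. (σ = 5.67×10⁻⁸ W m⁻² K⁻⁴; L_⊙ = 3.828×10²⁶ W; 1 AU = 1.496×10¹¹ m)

L = 0.160 × 3.828×10²⁶ = 6.12×10²⁵ W.
From T_eq⁴ = L(1−A)/(16πσd²): d = √[L(1−A)/(16πσT_eq⁴)].
d = √[6.12×10²⁵ × 0.61 / (16π × 5.67×10⁻⁸ × (224)⁴)] = 7.22×10¹⁰ m = 0.482 AU.

d ≈ 0.482 AU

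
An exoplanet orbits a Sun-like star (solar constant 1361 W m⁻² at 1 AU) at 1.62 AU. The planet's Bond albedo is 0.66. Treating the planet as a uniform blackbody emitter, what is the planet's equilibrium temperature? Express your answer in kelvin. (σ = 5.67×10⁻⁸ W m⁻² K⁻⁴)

Flux at 1.62 AU: S = 1361/1.62² = 519 W m⁻².
Energy balance: absorbed = emitted ⇒ πR²·S(1−A) = 4πR²·σT_eq⁴, so T_eq⁴ = S(1−A)/(4σ).
T_eq = [519 × 0.34 / (4 × 5.67×10⁻⁸)]^(1/4) = (7.77×10⁸)^(1/4) = 167 K.

T_eq ≈ 167 K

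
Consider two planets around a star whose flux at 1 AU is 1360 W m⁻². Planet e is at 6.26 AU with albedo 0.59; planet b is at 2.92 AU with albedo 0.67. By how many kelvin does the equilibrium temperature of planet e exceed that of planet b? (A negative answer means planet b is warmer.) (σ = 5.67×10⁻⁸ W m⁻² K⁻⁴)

ΔT ≈ -34.4 K

T_eq = [S₀(1−A)/(4σd²)]^(1/4), so T ∝ (1−A)^(1/4) / √d.
T₁ = [1360×0.41/(4×5.67×10⁻⁸×6.26²)]^(1/4) = 89.00 K.
T₂ = [1360×0.33/(4×5.67×10⁻⁸×2.92²)]^(1/4) = 123.43 K.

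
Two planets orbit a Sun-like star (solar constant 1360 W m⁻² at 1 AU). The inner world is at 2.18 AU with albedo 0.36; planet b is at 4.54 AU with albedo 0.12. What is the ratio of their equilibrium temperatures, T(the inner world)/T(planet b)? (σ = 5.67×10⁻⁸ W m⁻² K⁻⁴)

T₁/T₂ ≈ 1.333

T_eq = [S₀(1−A)/(4σd²)]^(1/4), so T ∝ (1−A)^(1/4) / √d.
T₁ = [1360×0.64/(4×5.67×10⁻⁸×2.18²)]^(1/4) = 168.57 K.
T₂ = [1360×0.88/(4×5.67×10⁻⁸×4.54²)]^(1/4) = 126.49 K.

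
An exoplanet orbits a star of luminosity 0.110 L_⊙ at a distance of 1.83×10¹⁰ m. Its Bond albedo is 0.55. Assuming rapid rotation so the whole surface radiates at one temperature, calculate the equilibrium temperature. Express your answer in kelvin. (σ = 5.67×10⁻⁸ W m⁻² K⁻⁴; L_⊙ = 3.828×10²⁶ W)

L = 0.110 × 3.828×10²⁶ = 4.21×10²⁵ W.
Flux: S = L/(4πd²) = 4.21×10²⁵/(4π×(1.83×10¹⁰)²) = 1.00×10⁴ W m⁻².
Energy balance: absorbed = emitted ⇒ πR²·S(1−A) = 4πR²·σT_eq⁴, so T_eq⁴ = S(1−A)/(4σ).
T_eq = [1.00×10⁴ × 0.45 / (4 × 5.67×10⁻⁸)]^(1/4) = (1.99×10¹⁰)^(1/4) = 375 K.

T_eq ≈ 375 K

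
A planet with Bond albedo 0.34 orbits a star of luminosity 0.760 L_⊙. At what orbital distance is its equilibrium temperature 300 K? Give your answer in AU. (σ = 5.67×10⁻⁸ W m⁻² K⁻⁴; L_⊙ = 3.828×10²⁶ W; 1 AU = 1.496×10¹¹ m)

L = 0.760 × 3.828×10²⁶ = 2.91×10²⁶ W.
From T_eq⁴ = L(1−A)/(16πσd²): d = √[L(1−A)/(16πσT_eq⁴)].
d = √[2.91×10²⁶ × 0.66 / (16π × 5.67×10⁻⁸ × (300)⁴)] = 9.12×10¹⁰ m = 0.610 AU.

d ≈ 0.610 AU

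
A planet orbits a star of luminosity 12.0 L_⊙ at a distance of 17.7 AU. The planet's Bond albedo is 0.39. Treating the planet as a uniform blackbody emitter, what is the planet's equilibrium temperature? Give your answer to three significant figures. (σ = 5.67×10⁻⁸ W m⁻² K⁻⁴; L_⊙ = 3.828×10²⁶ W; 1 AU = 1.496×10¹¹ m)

d = 17.7 AU = 2.65×10¹² m.
L = 12.0 × 3.828×10²⁶ = 4.59×10²⁷ W.
Flux: S = L/(4πd²) = 4.59×10²⁷/(4π×(2.65×10¹²)²) = 52.1 W m⁻².
Energy balance: absorbed = emitted ⇒ πR²·S(1−A) = 4πR²·σT_eq⁴, so T_eq⁴ = S(1−A)/(4σ).
T_eq = [52.1 × 0.61 / (4 × 5.67×10⁻⁸)]^(1/4) = (1.40×10⁸)^(1/4) = 109 K.

T_eq ≈ 109 K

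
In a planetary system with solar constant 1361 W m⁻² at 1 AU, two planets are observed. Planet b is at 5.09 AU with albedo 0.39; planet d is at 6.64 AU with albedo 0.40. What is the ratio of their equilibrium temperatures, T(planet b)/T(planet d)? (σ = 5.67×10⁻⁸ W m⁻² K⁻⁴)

T_eq = [S₀(1−A)/(4σd²)]^(1/4), so T ∝ (1−A)^(1/4) / √d.
T₁ = [1361×0.61/(4×5.67×10⁻⁸×5.09²)]^(1/4) = 109.03 K.
T₂ = [1361×0.60/(4×5.67×10⁻⁸×6.64²)]^(1/4) = 95.06 K.

T₁/T₂ ≈ 1.147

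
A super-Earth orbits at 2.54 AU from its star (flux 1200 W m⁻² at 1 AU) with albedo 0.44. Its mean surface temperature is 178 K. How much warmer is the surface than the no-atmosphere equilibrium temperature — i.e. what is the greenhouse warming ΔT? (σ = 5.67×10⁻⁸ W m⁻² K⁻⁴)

ΔT ≈ 31.6 K

S = 1200/2.54² = 186.0 W m⁻².
T_eq = [S(1−A)/(4σ)]^(1/4) = [186.0×0.56/(4×5.67×10⁻⁸)]^(1/4) = 146.4 K.
ΔT = T_surf − T_eq = 178 − 146.4.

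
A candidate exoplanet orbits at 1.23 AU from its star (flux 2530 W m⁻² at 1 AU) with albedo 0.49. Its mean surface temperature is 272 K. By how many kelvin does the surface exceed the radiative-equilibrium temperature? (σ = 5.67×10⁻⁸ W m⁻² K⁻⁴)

ΔT ≈ 24.4 K

S = 2530/1.23² = 1672 W m⁻².
T_eq = [S(1−A)/(4σ)]^(1/4) = [1672×0.51/(4×5.67×10⁻⁸)]^(1/4) = 247.6 K.
ΔT = T_surf − T_eq = 272 − 247.6.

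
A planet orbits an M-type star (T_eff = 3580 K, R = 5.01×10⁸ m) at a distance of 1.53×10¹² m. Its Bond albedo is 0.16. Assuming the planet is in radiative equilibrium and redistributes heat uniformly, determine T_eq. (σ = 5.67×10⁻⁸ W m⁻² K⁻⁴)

T_eq ≈ 43.9 K

L = 4πR_⋆²σT_⋆⁴ = 4π(5.01×10⁸)² × 5.67×10⁻⁸ × (3580)⁴ = 2.94×10²⁵ W.
S = L/(4πd²) = 0.999 W m⁻².
Energy balance: absorbed = emitted ⇒ πR²·S(1−A) = 4πR²·σT_eq⁴, so T_eq⁴ = S(1−A)/(4σ).
T_eq = [0.999 × 0.84 / (4 × 5.67×10⁻⁸)]^(1/4) = (3.70×10⁶)^(1/4) = 43.9 K.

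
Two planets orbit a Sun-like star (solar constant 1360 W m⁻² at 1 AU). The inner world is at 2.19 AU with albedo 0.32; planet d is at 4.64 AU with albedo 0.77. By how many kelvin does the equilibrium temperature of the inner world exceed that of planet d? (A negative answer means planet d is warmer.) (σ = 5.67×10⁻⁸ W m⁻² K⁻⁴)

ΔT ≈ 81.3 K

T_eq = [S₀(1−A)/(4σd²)]^(1/4), so T ∝ (1−A)^(1/4) / √d.
T₁ = [1360×0.68/(4×5.67×10⁻⁸×2.19²)]^(1/4) = 170.76 K.
T₂ = [1360×0.23/(4×5.67×10⁻⁸×4.64²)]^(1/4) = 89.46 K.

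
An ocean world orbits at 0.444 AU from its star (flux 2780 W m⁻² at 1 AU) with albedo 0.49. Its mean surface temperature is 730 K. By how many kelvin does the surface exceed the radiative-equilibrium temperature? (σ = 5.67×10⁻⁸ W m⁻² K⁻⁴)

ΔT ≈ 308.0 K

S = 2780/0.444² = 1.410×10⁴ W m⁻².
T_eq = [S(1−A)/(4σ)]^(1/4) = [1.410×10⁴×0.51/(4×5.67×10⁻⁸)]^(1/4) = 422.0 K.
ΔT = T_surf − T_eq = 730 − 422.0.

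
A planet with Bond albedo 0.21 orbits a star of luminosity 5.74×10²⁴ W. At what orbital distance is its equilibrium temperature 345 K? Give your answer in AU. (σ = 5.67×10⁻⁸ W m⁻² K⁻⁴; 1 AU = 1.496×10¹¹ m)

d ≈ 0.0708 AU

From T_eq⁴ = L(1−A)/(16πσd²): d = √[L(1−A)/(16πσT_eq⁴)].
d = √[5.74×10²⁴ × 0.79 / (16π × 5.67×10⁻⁸ × (345)⁴)] = 1.06×10¹⁰ m = 0.0708 AU.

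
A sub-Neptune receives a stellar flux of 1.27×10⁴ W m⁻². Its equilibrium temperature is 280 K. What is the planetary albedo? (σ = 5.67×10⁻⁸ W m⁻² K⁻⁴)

From T_eq⁴ = S(1−A)/(4σ): 1−A = 4σT_eq⁴/S.
1−A = 4 × 5.67×10⁻⁸ × (280)⁴ / 1.27×10⁴ = 0.110.

A ≈ 0.89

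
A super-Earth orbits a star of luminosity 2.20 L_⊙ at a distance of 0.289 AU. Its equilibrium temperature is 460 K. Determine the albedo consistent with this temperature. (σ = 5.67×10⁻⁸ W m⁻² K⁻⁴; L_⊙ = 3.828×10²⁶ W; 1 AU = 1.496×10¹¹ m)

A ≈ 0.72

d = 0.289 AU = 4.32×10¹⁰ m.
L = 2.20 × 3.828×10²⁶ = 8.42×10²⁶ W.
Flux: S = L/(4πd²) = 8.42×10²⁶/(4π×(4.32×10¹⁰)²) = 3.59×10⁴ W m⁻².
From T_eq⁴ = S(1−A)/(4σ): 1−A = 4σT_eq⁴/S.
1−A = 4 × 5.67×10⁻⁸ × (460)⁴ / 3.59×10⁴ = 0.283.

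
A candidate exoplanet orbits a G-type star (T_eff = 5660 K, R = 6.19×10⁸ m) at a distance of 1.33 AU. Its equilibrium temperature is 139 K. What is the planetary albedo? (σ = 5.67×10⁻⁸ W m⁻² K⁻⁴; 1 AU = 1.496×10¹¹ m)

d = 1.33 AU = 1.99×10¹¹ m.
L = 4πR_⋆²σT_⋆⁴ = 4π(6.19×10⁸)² × 5.67×10⁻⁸ × (5660)⁴ = 2.80×10²⁶ W.
S = L/(4πd²) = 563 W m⁻².
From T_eq⁴ = S(1−A)/(4σ): 1−A = 4σT_eq⁴/S.
1−A = 4 × 5.67×10⁻⁸ × (139)⁴ / 563 = 0.150.

A ≈ 0.85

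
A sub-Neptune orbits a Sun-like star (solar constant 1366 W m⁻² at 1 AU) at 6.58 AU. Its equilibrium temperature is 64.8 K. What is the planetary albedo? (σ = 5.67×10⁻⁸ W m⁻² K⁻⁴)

A ≈ 0.87

Flux at 6.58 AU: S = 1366/6.58² = 31.5 W m⁻².
From T_eq⁴ = S(1−A)/(4σ): 1−A = 4σT_eq⁴/S.
1−A = 4 × 5.67×10⁻⁸ × (64.8)⁴ / 31.5 = 0.127.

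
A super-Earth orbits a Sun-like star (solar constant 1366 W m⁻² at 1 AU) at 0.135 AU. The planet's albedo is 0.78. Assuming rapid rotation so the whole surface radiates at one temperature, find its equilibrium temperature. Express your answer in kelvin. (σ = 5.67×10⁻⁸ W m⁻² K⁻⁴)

Flux at 0.135 AU: S = 1366/0.135² = 7.50×10⁴ W m⁻².
Energy balance: absorbed = emitted ⇒ πR²·S(1−A) = 4πR²·σT_eq⁴, so T_eq⁴ = S(1−A)/(4σ).
T_eq = [7.50×10⁴ × 0.22 / (4 × 5.67×10⁻⁸)]^(1/4) = (7.27×10¹⁰)^(1/4) = 519 K.

T_eq ≈ 519 K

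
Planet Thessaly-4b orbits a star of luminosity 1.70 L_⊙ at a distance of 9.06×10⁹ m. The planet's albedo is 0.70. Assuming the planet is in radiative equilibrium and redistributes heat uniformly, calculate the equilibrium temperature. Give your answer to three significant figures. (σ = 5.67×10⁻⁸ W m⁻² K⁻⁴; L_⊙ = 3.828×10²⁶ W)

T_eq ≈ 956 K

L = 1.70 × 3.828×10²⁶ = 6.51×10²⁶ W.
Flux: S = L/(4πd²) = 6.51×10²⁶/(4π×(9.06×10⁹)²) = 6.31×10⁵ W m⁻².
Energy balance: absorbed = emitted ⇒ πR²·S(1−A) = 4πR²·σT_eq⁴, so T_eq⁴ = S(1−A)/(4σ).
T_eq = [6.31×10⁵ × 0.30 / (4 × 5.67×10⁻⁸)]^(1/4) = (8.35×10¹¹)^(1/4) = 956 K.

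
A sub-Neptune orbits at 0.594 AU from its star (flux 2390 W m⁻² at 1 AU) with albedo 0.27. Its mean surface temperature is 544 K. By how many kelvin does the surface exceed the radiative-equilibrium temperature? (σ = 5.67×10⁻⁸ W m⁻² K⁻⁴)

ΔT ≈ 159.7 K

S = 2390/0.594² = 6774 W m⁻².
T_eq = [S(1−A)/(4σ)]^(1/4) = [6774×0.73/(4×5.67×10⁻⁸)]^(1/4) = 384.3 K.
ΔT = T_surf − T_eq = 544 − 384.3.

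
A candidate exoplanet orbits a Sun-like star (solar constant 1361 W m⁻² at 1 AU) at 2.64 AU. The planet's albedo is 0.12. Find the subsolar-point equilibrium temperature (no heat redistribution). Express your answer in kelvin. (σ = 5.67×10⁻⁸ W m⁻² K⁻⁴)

T_ss ≈ 235 K

Flux at 2.64 AU: S = 1361/2.64² = 195 W m⁻².
At the subsolar point the surface absorbs S(1−A) and emits σT⁴ per unit area — no factor of 4, since only the local patch is in balance.
T = [195 × 0.88 / 5.67×10⁻⁸]^(1/4) = (3.03×10⁹)^(1/4) = 235 K.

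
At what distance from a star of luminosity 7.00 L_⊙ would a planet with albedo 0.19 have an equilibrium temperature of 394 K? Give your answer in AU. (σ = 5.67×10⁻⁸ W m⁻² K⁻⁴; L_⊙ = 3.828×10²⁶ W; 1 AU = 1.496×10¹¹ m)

L = 7.00 × 3.828×10²⁶ = 2.68×10²⁷ W.
From T_eq⁴ = L(1−A)/(16πσd²): d = √[L(1−A)/(16πσT_eq⁴)].
d = √[2.68×10²⁷ × 0.81 / (16π × 5.67×10⁻⁸ × (394)⁴)] = 1.78×10¹¹ m = 1.19 AU.

d ≈ 1.19 AU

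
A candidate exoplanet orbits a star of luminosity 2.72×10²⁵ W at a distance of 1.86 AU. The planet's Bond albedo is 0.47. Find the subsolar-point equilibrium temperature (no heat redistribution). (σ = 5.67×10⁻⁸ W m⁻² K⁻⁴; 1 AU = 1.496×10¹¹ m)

d = 1.86 AU = 2.78×10¹¹ m.
Flux: S = L/(4πd²) = 2.72×10²⁵/(4π×(2.78×10¹¹)²) = 28.0 W m⁻².
At the subsolar point the surface absorbs S(1−A) and emits σT⁴ per unit area — no factor of 4, since only the local patch is in balance.
T = [28.0 × 0.53 / 5.67×10⁻⁸]^(1/4) = (2.61×10⁸)^(1/4) = 127 K.

T_ss ≈ 127 K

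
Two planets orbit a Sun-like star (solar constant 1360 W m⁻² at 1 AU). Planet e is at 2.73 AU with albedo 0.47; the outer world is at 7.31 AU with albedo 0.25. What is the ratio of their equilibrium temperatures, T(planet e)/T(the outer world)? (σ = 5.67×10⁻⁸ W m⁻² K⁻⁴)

T_eq = [S₀(1−A)/(4σd²)]^(1/4), so T ∝ (1−A)^(1/4) / √d.
T₁ = [1360×0.53/(4×5.67×10⁻⁸×2.73²)]^(1/4) = 143.70 K.
T₂ = [1360×0.75/(4×5.67×10⁻⁸×7.31²)]^(1/4) = 95.78 K.

T₁/T₂ ≈ 1.500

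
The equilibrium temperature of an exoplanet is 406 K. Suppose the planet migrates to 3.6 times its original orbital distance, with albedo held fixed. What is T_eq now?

T_eq ∝ L^(1/4) · d^(−1/2).
T′ = 406 / 3.6^(1/2) = 214 K.

T_eq ≈ 214 K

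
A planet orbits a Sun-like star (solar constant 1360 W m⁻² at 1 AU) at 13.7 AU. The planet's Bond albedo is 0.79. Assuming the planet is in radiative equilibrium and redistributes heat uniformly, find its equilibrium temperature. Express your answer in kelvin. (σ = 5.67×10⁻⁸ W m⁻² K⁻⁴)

T_eq ≈ 50.9 K

Flux at 13.7 AU: S = 1360/13.7² = 7.25 W m⁻².
Energy balance: absorbed = emitted ⇒ πR²·S(1−A) = 4πR²·σT_eq⁴, so T_eq⁴ = S(1−A)/(4σ).
T_eq = [7.25 × 0.21 / (4 × 5.67×10⁻⁸)]^(1/4) = (6.71×10⁶)^(1/4) = 50.9 K.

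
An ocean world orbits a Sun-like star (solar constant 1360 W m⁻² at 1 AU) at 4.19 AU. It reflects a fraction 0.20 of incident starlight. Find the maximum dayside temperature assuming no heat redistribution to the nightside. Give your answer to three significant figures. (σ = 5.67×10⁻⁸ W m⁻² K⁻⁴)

Flux at 4.19 AU: S = 1360/4.19² = 77.5 W m⁻².
With no redistribution each surface element balances locally: S(1−A) = σT⁴.
T = [77.5 × 0.80 / 5.67×10⁻⁸]^(1/4) = (1.09×10⁹)^(1/4) = 182 K.

T_ss ≈ 182 K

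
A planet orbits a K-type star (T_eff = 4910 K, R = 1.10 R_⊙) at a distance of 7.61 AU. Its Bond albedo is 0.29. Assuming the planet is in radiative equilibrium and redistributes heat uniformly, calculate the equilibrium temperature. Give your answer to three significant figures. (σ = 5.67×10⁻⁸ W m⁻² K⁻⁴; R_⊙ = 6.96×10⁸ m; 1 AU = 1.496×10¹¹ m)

R_⋆ = 1.10 × 6.96×10⁸ = 7.66×10⁸ m.
d = 7.61 AU = 1.14×10¹² m.
L = 4πR_⋆²σT_⋆⁴ = 4π(7.66×10⁸)² × 5.67×10⁻⁸ × (4910)⁴ = 2.43×10²⁶ W.
S = L/(4πd²) = 14.9 W m⁻².
Energy balance: absorbed = emitted ⇒ πR²·S(1−A) = 4πR²·σT_eq⁴, so T_eq⁴ = S(1−A)/(4σ).
T_eq = [14.9 × 0.71 / (4 × 5.67×10⁻⁸)]^(1/4) = (4.67×10⁷)^(1/4) = 82.6 K.

T_eq ≈ 82.6 K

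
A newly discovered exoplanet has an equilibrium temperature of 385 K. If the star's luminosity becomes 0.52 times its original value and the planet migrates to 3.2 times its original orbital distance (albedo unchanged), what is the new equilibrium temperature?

T_eq ≈ 183 K

T_eq ∝ L^(1/4) · d^(−1/2).
T′ = 385 × 0.52^(1/4) / 3.2^(1/2) = 183 K.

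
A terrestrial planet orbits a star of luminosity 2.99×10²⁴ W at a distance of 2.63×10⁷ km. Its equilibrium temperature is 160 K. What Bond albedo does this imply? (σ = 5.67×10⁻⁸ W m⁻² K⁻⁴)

d = 2.63×10⁷ km = 2.63×10¹⁰ m.
Flux: S = L/(4πd²) = 2.99×10²⁴/(4π×(2.63×10¹⁰)²) = 344 W m⁻².
From T_eq⁴ = S(1−A)/(4σ): 1−A = 4σT_eq⁴/S.
1−A = 4 × 5.67×10⁻⁸ × (160)⁴ / 344 = 0.432.

A ≈ 0.57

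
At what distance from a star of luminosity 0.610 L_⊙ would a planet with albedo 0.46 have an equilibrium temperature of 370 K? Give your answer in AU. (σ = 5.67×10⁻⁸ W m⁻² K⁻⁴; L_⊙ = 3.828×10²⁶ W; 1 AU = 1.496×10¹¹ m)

d ≈ 0.325 AU

L = 0.610 × 3.828×10²⁶ = 2.34×10²⁶ W.
From T_eq⁴ = L(1−A)/(16πσd²): d = √[L(1−A)/(16πσT_eq⁴)].
d = √[2.34×10²⁶ × 0.54 / (16π × 5.67×10⁻⁸ × (370)⁴)] = 4.86×10¹⁰ m = 0.325 AU.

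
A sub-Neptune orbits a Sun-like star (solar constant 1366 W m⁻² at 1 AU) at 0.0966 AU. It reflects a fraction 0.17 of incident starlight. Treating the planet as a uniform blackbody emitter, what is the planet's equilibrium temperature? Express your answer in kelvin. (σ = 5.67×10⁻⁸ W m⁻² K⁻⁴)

T_eq ≈ 856 K

Flux at 0.0966 AU: S = 1366/0.0966² = 1.46×10⁵ W m⁻².
Energy balance: absorbed = emitted ⇒ πR²·S(1−A) = 4πR²·σT_eq⁴, so T_eq⁴ = S(1−A)/(4σ).
T_eq = [1.46×10⁵ × 0.83 / (4 × 5.67×10⁻⁸)]^(1/4) = (5.36×10¹¹)^(1/4) = 856 K.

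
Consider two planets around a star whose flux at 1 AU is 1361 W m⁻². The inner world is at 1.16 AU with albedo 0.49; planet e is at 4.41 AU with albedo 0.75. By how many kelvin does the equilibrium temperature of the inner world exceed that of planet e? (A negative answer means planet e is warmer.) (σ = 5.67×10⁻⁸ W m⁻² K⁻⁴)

T_eq = [S₀(1−A)/(4σd²)]^(1/4), so T ∝ (1−A)^(1/4) / √d.
T₁ = [1361×0.51/(4×5.67×10⁻⁸×1.16²)]^(1/4) = 218.38 K.
T₂ = [1361×0.25/(4×5.67×10⁻⁸×4.41²)]^(1/4) = 93.72 K.

ΔT ≈ 124.7 K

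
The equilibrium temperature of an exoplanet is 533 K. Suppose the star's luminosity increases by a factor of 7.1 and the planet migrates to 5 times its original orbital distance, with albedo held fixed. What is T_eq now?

T_eq ∝ L^(1/4) · d^(−1/2).
T′ = 533 × 7.1^(1/4) / 5^(1/2) = 389 K.

T_eq ≈ 389 K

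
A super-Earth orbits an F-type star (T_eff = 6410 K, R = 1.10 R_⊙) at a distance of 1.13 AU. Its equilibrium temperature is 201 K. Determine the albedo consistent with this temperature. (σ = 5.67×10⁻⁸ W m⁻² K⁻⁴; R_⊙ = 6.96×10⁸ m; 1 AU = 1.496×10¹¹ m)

R_⋆ = 1.10 × 6.96×10⁸ = 7.66×10⁸ m.
d = 1.13 AU = 1.69×10¹¹ m.
L = 4πR_⋆²σT_⋆⁴ = 4π(7.66×10⁸)² × 5.67×10⁻⁸ × (6410)⁴ = 7.05×10²⁶ W.
S = L/(4πd²) = 1960 W m⁻².
From T_eq⁴ = S(1−A)/(4σ): 1−A = 4σT_eq⁴/S.
1−A = 4 × 5.67×10⁻⁸ × (201)⁴ / 1960 = 0.189.

A ≈ 0.81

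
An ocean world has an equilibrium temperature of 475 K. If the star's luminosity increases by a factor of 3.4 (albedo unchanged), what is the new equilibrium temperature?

T_eq ≈ 645 K

T_eq ∝ L^(1/4) · d^(−1/2).
T′ = 475 × 3.4^(1/4) = 645 K.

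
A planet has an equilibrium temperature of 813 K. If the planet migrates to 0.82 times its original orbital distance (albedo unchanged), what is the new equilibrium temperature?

T_eq ≈ 898 K

T_eq ∝ L^(1/4) · d^(−1/2).
T′ = 813 / 0.82^(1/2) = 898 K.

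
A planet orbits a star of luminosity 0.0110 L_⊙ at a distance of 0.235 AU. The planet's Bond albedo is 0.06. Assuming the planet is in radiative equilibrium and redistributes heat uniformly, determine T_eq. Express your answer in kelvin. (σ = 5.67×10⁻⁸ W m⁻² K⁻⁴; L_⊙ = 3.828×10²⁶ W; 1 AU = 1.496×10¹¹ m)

d = 0.235 AU = 3.52×10¹⁰ m.
L = 0.0110 × 3.828×10²⁶ = 4.21×10²⁴ W.
Flux: S = L/(4πd²) = 4.21×10²⁴/(4π×(3.52×10¹⁰)²) = 271 W m⁻².
Energy balance: absorbed = emitted ⇒ πR²·S(1−A) = 4πR²·σT_eq⁴, so T_eq⁴ = S(1−A)/(4σ).
T_eq = [271 × 0.94 / (4 × 5.67×10⁻⁸)]^(1/4) = (1.12×10⁹)^(1/4) = 183 K.

T_eq ≈ 183 K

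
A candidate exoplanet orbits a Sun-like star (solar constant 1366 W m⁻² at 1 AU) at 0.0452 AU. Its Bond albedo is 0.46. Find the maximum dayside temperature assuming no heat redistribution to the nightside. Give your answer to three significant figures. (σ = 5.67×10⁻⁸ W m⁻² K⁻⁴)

T_ss ≈ 1590 K

Flux at 0.0452 AU: S = 1366/0.0452² = 6.69×10⁵ W m⁻².
With no redistribution each surface element balances locally: S(1−A) = σT⁴.
T = [6.69×10⁵ × 0.54 / 5.67×10⁻⁸]^(1/4) = (6.37×10¹²)^(1/4) = 1590 K.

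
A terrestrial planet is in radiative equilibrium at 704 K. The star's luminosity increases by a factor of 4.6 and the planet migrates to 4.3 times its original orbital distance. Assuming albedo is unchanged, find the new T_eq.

T_eq ∝ L^(1/4) · d^(−1/2).
T′ = 704 × 4.6^(1/4) / 4.3^(1/2) = 497 K.

T_eq ≈ 497 K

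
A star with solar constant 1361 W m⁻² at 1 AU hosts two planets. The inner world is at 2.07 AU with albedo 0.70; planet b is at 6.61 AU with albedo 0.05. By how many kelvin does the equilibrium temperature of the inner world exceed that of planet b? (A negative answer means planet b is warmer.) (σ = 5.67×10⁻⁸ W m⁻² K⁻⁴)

ΔT ≈ 36.3 K

T_eq = [S₀(1−A)/(4σd²)]^(1/4), so T ∝ (1−A)^(1/4) / √d.
T₁ = [1361×0.30/(4×5.67×10⁻⁸×2.07²)]^(1/4) = 143.17 K.
T₂ = [1361×0.95/(4×5.67×10⁻⁸×6.61²)]^(1/4) = 106.88 K.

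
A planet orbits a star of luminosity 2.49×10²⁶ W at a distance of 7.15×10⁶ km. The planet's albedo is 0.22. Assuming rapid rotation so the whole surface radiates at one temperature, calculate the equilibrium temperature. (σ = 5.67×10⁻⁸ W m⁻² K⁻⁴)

d = 7.15×10⁶ km = 7.15×10⁹ m.
Flux: S = L/(4πd²) = 2.49×10²⁶/(4π×(7.15×10⁹)²) = 3.88×10⁵ W m⁻².
Energy balance: absorbed = emitted ⇒ πR²·S(1−A) = 4πR²·σT_eq⁴, so T_eq⁴ = S(1−A)/(4σ).
T_eq = [3.88×10⁵ × 0.78 / (4 × 5.67×10⁻⁸)]^(1/4) = (1.33×10¹²)^(1/4) = 1070 K.

T_eq ≈ 1070 K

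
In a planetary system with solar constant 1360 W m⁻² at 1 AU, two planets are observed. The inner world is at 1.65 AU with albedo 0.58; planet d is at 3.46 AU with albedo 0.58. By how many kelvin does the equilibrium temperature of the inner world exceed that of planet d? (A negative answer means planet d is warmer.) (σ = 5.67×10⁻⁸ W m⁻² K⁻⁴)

ΔT ≈ 54.0 K

T_eq = [S₀(1−A)/(4σd²)]^(1/4), so T ∝ (1−A)^(1/4) / √d.
T₁ = [1360×0.42/(4×5.67×10⁻⁸×1.65²)]^(1/4) = 174.40 K.
T₂ = [1360×0.42/(4×5.67×10⁻⁸×3.46²)]^(1/4) = 120.43 K.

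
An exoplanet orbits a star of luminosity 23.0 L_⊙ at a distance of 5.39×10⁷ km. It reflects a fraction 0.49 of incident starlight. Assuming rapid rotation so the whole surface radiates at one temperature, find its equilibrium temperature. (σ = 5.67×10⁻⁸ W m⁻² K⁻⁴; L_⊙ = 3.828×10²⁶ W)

d = 5.39×10⁷ km = 5.39×10¹⁰ m.
L = 23.0 × 3.828×10²⁶ = 8.80×10²⁷ W.
Flux: S = L/(4πd²) = 8.80×10²⁷/(4π×(5.39×10¹⁰)²) = 2.41×10⁵ W m⁻².
Energy balance: absorbed = emitted ⇒ πR²·S(1−A) = 4πR²·σT_eq⁴, so T_eq⁴ = S(1−A)/(4σ).
T_eq = [2.41×10⁵ × 0.51 / (4 × 5.67×10⁻⁸)]^(1/4) = (5.42×10¹¹)^(1/4) = 858 K.

T_eq ≈ 858 K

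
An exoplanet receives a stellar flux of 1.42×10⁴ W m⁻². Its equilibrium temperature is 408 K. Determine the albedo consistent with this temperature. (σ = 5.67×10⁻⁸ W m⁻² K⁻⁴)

From T_eq⁴ = S(1−A)/(4σ): 1−A = 4σT_eq⁴/S.
1−A = 4 × 5.67×10⁻⁸ × (408)⁴ / 1.42×10⁴ = 0.443.

A ≈ 0.56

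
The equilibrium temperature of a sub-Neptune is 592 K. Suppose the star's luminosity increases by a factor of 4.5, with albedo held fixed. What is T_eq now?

T_eq ∝ L^(1/4) · d^(−1/2).
T′ = 592 × 4.5^(1/4) = 862 K.

T_eq ≈ 862 K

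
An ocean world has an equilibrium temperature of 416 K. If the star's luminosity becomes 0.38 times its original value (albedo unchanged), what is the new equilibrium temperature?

T_eq ≈ 327 K

T_eq ∝ L^(1/4) · d^(−1/2).
T′ = 416 × 0.38^(1/4) = 327 K.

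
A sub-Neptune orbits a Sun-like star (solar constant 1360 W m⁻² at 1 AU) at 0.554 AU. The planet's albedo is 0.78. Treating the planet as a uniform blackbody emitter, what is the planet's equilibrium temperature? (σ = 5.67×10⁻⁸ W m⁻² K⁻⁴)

T_eq ≈ 256 K

Flux at 0.554 AU: S = 1360/0.554² = 4430 W m⁻².
Energy balance: absorbed = emitted ⇒ πR²·S(1−A) = 4πR²·σT_eq⁴, so T_eq⁴ = S(1−A)/(4σ).
T_eq = [4430 × 0.22 / (4 × 5.67×10⁻⁸)]^(1/4) = (4.30×10⁹)^(1/4) = 256 K.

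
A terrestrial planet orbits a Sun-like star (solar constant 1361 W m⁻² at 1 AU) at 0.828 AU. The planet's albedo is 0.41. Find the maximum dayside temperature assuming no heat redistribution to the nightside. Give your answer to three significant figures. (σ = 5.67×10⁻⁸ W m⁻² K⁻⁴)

T_ss ≈ 379 K

Flux at 0.828 AU: S = 1361/0.828² = 1990 W m⁻².
With no redistribution each surface element balances locally: S(1−A) = σT⁴.
T = [1990 × 0.59 / 5.67×10⁻⁸]^(1/4) = (2.07×10¹⁰)^(1/4) = 379 K.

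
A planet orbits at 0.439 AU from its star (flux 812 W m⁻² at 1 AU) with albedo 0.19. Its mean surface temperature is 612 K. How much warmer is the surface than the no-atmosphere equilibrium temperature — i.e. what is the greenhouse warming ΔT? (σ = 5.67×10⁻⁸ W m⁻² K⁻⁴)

ΔT ≈ 261.8 K

S = 812/0.439² = 4213 W m⁻².
T_eq = [S(1−A)/(4σ)]^(1/4) = [4213×0.81/(4×5.67×10⁻⁸)]^(1/4) = 350.2 K.
ΔT = T_surf − T_eq = 612 − 350.2.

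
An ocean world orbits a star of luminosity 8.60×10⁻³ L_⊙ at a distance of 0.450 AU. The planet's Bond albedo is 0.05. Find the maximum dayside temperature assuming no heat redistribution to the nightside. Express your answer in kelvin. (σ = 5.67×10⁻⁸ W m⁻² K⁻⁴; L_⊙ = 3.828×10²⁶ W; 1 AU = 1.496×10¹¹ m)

d = 0.450 AU = 6.73×10¹⁰ m.
L = 8.60×10⁻³ × 3.828×10²⁶ = 3.29×10²⁴ W.
Flux: S = L/(4πd²) = 3.29×10²⁴/(4π×(6.73×10¹⁰)²) = 57.8 W m⁻².
With no redistribution each surface element balances locally: S(1−A) = σT⁴.
T = [57.8 × 0.95 / 5.67×10⁻⁸]^(1/4) = (9.69×10⁸)^(1/4) = 176 K.

T_ss ≈ 176 K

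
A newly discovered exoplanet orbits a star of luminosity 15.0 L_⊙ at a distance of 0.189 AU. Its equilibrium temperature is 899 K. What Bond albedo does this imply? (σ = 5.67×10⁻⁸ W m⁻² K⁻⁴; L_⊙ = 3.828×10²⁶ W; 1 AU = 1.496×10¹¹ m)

A ≈ 0.74

d = 0.189 AU = 2.83×10¹⁰ m.
L = 15.0 × 3.828×10²⁶ = 5.74×10²⁷ W.
Flux: S = L/(4πd²) = 5.74×10²⁷/(4π×(2.83×10¹⁰)²) = 5.72×10⁵ W m⁻².
From T_eq⁴ = S(1−A)/(4σ): 1−A = 4σT_eq⁴/S.
1−A = 4 × 5.67×10⁻⁸ × (899)⁴ / 5.72×10⁵ = 0.259.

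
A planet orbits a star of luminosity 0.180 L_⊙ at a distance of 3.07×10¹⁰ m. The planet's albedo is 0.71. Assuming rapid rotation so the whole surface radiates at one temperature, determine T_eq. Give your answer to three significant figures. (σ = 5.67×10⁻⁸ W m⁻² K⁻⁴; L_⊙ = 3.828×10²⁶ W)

L = 0.180 × 3.828×10²⁶ = 6.89×10²⁵ W.
Flux: S = L/(4πd²) = 6.89×10²⁵/(4π×(3.07×10¹⁰)²) = 5820 W m⁻².
Energy balance: absorbed = emitted ⇒ πR²·S(1−A) = 4πR²·σT_eq⁴, so T_eq⁴ = S(1−A)/(4σ).
T_eq = [5820 × 0.29 / (4 × 5.67×10⁻⁸)]^(1/4) = (7.44×10⁹)^(1/4) = 294 K.

T_eq ≈ 294 K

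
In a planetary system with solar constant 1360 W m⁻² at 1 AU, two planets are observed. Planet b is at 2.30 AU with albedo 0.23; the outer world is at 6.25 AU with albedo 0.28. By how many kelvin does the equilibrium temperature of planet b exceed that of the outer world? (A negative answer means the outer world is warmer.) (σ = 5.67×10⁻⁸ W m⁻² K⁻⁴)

T_eq = [S₀(1−A)/(4σd²)]^(1/4), so T ∝ (1−A)^(1/4) / √d.
T₁ = [1360×0.77/(4×5.67×10⁻⁸×2.30²)]^(1/4) = 171.88 K.
T₂ = [1360×0.72/(4×5.67×10⁻⁸×6.25²)]^(1/4) = 102.53 K.

ΔT ≈ 69.3 K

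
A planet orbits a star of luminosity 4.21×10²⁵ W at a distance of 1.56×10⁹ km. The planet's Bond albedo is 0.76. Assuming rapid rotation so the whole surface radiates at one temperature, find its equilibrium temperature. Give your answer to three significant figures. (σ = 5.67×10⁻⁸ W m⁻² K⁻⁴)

T_eq ≈ 34.7 K

d = 1.56×10⁹ km = 1.56×10¹² m.
Flux: S = L/(4πd²) = 4.21×10²⁵/(4π×(1.56×10¹²)²) = 1.38 W m⁻².
Energy balance: absorbed = emitted ⇒ πR²·S(1−A) = 4πR²·σT_eq⁴, so T_eq⁴ = S(1−A)/(4σ).
T_eq = [1.38 × 0.24 / (4 × 5.67×10⁻⁸)]^(1/4) = (1.46×10⁶)^(1/4) = 34.7 K.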